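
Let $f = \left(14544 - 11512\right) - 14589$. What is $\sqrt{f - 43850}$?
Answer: $i \sqrt{55407} \approx 235.39 i$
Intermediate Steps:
$f = -11557$ ($f = 3032 - 14589 = -11557$)
$\sqrt{f - 43850} = \sqrt{-11557 - 43850} = \sqrt{-55407} = i \sqrt{55407}$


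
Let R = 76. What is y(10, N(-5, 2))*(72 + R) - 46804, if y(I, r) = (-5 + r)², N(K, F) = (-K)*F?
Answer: -43104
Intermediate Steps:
N(K, F) = -F*K
y(10, N(-5, 2))*(72 + R) - 46804 = (-5 - 1*2*(-5))²*(72 + 76) - 46804 = (-5 + 10)²*148 - 46804 = 5²*148 - 46804 = 25*148 - 46804 = 3700 - 46804 = -43104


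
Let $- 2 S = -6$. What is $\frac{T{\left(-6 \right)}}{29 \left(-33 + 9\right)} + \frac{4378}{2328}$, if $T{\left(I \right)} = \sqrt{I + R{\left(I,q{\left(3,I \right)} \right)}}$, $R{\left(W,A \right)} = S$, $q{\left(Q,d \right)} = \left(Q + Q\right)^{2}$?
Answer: $\frac{2189}{1164} - \frac{i \sqrt{3}}{696} \approx 1.8806 - 0.0024886 i$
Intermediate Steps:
$S = 3$ ($S = \left(- \frac{1}{2}\right) \left(-6\right) = 3$)
$q{\left(Q,d \right)} = 4 Q^{2}$ ($q{\left(Q,d \right)} = \left(2 Q\right)^{2} = 4 Q^{2}$)
$R{\left(W,A \right)} = 3$
$T{\left(I \right)} = \sqrt{3 + I}$ ($T{\left(I \right)} = \sqrt{I + 3} = \sqrt{3 + I}$)
$\frac{T{\left(-6 \right)}}{29 \left(-33 + 9\right)} + \frac{4378}{2328} = \frac{\sqrt{3 - 6}}{29 \left(-33 + 9\right)} + \frac{4378}{2328} = \frac{\sqrt{-3}}{29 \left(-24\right)} + 4378 \cdot \frac{1}{2328} = \frac{i \sqrt{3}}{-696} + \frac{2189}{1164} = i \sqrt{3} \left(- \frac{1}{696}\right) + \frac{2189}{1164} = - \frac{i \sqrt{3}}{696} + \frac{2189}{1164} = \frac{2189}{1164} - \frac{i \sqrt{3}}{696}$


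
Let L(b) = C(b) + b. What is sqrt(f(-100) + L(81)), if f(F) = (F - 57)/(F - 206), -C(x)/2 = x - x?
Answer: sqrt(848062)/102 ≈ 9.0285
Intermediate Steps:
C(x) = 0 (C(x) = -2*(x - x) = -2*0 = 0)
f(F) = (-57 + F)/(-206 + F)
L(b) = b (L(b) = 0 + b = b)
sqrt(f(-100) + L(81)) = sqrt((-57 - 100)/(-206 - 100) + 81) = sqrt(-157/(-306) + 81) = sqrt(-1/306*(-157) + 81) = sqrt(157/306 + 81) = sqrt(24943/306) = sqrt(848062)/102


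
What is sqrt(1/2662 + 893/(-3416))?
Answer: 75*I*sqrt(1982134)/206668 ≈ 0.51092*I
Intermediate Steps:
sqrt(1/2662 + 893/(-3416)) = sqrt(1/2662 + 893*(-1/3416)) = sqrt(1/2662 - 893/3416) = sqrt(-1186875/4546696) = 75*I*sqrt(1982134)/206668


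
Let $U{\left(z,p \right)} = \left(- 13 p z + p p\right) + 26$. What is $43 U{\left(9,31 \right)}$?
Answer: $-113520$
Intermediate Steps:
$U{\left(z,p \right)} = 26 + p^{2} - 13 p z$ ($U{\left(z,p \right)} = \left(- 13 p z + p^{2}\right) + 26 = \left(p^{2} - 13 p z\right) + 26 = 26 + p^{2} - 13 p z$)
$43 U{\left(9,31 \right)} = 43 \left(26 + 31^{2} - 403 \cdot 9\right) = 43 \left(26 + 961 - 3627\right) = 43 \left(-2640\right) = -113520$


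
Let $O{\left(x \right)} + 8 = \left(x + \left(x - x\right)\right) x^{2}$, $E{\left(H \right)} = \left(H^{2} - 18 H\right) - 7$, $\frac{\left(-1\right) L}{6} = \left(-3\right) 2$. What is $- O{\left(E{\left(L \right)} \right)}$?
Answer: $-263374713$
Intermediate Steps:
$L = 36$ ($L = - 6 \left(\left(-3\right) 2\right) = \left(-6\right) \left(-6\right) = 36$)
$E{\left(H \right)} = -7 + H^{2} - 18 H$
$O{\left(x \right)} = -8 + x^{3}$ ($O{\left(x \right)} = -8 + \left(x + \left(x - x\right)\right) x^{2} = -8 + \left(x + 0\right) x^{2} = -8 + x x^{2} = -8 + x^{3}$)
$- O{\left(E{\left(L \right)} \right)} = - (-8 + \left(-7 + 36^{2} - 648\right)^{3}) = - (-8 + \left(-7 + 1296 - 648\right)^{3}) = - (-8 + 641^{3}) = - (-8 + 263374721) = \left(-1\right) 263374713 = -263374713$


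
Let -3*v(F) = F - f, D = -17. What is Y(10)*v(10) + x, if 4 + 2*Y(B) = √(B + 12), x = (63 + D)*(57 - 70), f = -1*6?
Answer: -1762/3 - 8*√22/3 ≈ -599.84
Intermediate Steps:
f = -6
x = -598 (x = (63 - 17)*(57 - 70) = 46*(-13) = -598)
Y(B) = -2 + √(12 + B)/2 (Y(B) = -2 + √(B + 12)/2 = -2 + √(12 + B)/2)
v(F) = -2 - F/3 (v(F) = -(F - 1*(-6))/3 = -(F + 6)/3 = -(6 + F)/3 = -2 - F/3)
Y(10)*v(10) + x = (-2 + √(12 + 10)/2)*(-2 - ⅓*10) - 598 = (-2 + √22/2)*(-2 - 10/3) - 598 = (-2 + √22/2)*(-16/3) - 598 = (32/3 - 8*√22/3) - 598 = -1762/3 - 8*√22/3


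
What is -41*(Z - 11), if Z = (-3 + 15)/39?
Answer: 5699/13 ≈ 438.38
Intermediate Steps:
Z = 4/13 (Z = 12*(1/39) = 4/13 ≈ 0.30769)
-41*(Z - 11) = -41*(4/13 - 11) = -41*(-139/13) = 5699/13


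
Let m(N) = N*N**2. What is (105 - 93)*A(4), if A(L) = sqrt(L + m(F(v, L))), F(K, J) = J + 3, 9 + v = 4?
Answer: 12*sqrt(347) ≈ 223.54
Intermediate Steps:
v = -5 (v = -9 + 4 = -5)
F(K, J) = 3 + J
m(N) = N**3
A(L) = sqrt(L + (3 + L)**3)
(105 - 93)*A(4) = (105 - 93)*sqrt(4 + (3 + 4)**3) = 12*sqrt(4 + 7**3) = 12*sqrt(4 + 343) = 12*sqrt(347)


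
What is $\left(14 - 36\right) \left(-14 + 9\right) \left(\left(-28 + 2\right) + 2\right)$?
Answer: $-2640$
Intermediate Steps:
$\left(14 - 36\right) \left(-14 + 9\right) \left(\left(-28 + 2\right) + 2\right) = \left(-22\right) \left(-5\right) \left(-26 + 2\right) = 110 \left(-24\right) = -2640$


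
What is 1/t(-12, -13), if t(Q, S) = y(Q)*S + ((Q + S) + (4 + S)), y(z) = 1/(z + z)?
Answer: -24/803 ≈ -0.029888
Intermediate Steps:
y(z) = 1/(2*z)
t(Q, S) = 4 + Q + 2*S + S/(2*Q) (t(Q, S) = (1/(2*Q))*S + ((Q + S) + (4 + S)) = S/(2*Q) + (4 + Q + 2*S) = 4 + Q + 2*S + S/(2*Q))
1/t(-12, -13) = 1/(4 - 12 + 2*(-13) + (½)*(-13)/(-12)) = 1/(4 - 12 - 26 + (½)*(-13)*(-1/12)) = 1/(4 - 12 - 26 + 13/24) = 1/(-803/24) = -24/803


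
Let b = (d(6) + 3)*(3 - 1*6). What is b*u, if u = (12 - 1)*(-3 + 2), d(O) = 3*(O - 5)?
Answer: 198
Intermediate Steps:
d(O) = -15 + 3*O (d(O) = 3*(-5 + O) = -15 + 3*O)
u = -11 (u = 11*(-1) = -11)
b = -18 (b = ((-15 + 3*6) + 3)*(3 - 1*6) = ((-15 + 18) + 3)*(3 - 6) = (3 + 3)*(-3) = 6*(-3) = -18)
b*u = -18*(-11) = 198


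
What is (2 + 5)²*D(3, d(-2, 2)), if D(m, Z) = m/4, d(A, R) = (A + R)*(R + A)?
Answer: 147/4 ≈ 36.750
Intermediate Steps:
d(A, R) = (A + R)² (d(A, R) = (A + R)*(A + R) = (A + R)²)
D(m, Z) = m/4 (D(m, Z) = m*(¼) = m/4)
(2 + 5)²*D(3, d(-2, 2)) = (2 + 5)²*((¼)*3) = 7²*(¾) = 49*(¾) = 147/4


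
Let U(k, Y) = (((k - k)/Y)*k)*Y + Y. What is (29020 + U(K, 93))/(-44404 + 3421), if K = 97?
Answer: -29113/40983 ≈ -0.71037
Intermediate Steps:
U(k, Y) = Y (U(k, Y) = ((0/Y)*k)*Y + Y = (0*k)*Y + Y = 0*Y + Y = 0 + Y = Y)
(29020 + U(K, 93))/(-44404 + 3421) = (29020 + 93)/(-44404 + 3421) = 29113/(-40983) = 29113*(-1/40983) = -29113/40983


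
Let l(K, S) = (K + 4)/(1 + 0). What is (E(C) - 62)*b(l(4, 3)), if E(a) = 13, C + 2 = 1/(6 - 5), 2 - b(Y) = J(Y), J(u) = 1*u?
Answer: 294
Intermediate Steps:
l(K, S) = 4 + K (l(K, S) = (4 + K)/1 = (4 + K)*1 = 4 + K)
J(u) = u
b(Y) = 2 - Y
C = -1 (C = -2 + 1/(6 - 5) = -2 + 1/1 = -2 + 1 = -1)
(E(C) - 62)*b(l(4, 3)) = (13 - 62)*(2 - (4 + 4)) = -49*(2 - 1*8) = -49*(2 - 8) = -49*(-6) = 294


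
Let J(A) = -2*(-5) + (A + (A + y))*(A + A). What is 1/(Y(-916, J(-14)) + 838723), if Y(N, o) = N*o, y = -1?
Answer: 1/85771 ≈ 1.1659e-5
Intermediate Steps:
J(A) = 10 + 2*A*(-1 + 2*A) (J(A) = -2*(-5) + (A + (A - 1))*(A + A) = 10 + (A + (-1 + A))*(2*A) = 10 + (-1 + 2*A)*(2*A) = 10 + 2*A*(-1 + 2*A))
1/(Y(-916, J(-14)) + 838723) = 1/(-916*(10 - 2*(-14) + 4*(-14)²) + 838723) = 1/(-916*(10 + 28 + 4*196) + 838723) = 1/(-916*(10 + 28 + 784) + 838723) = 1/(-916*822 + 838723) = 1/(-752952 + 838723) = 1/85771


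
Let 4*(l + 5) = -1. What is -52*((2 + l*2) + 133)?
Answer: -6474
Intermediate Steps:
l = -21/4 (l = -5 + (1/4)*(-1) = -5 - 1/4 = -21/4 ≈ -5.2500)
-52*((2 + l*2) + 133) = -52*((2 - 21/4*2) + 133) = -52*((2 - 21/2) + 133) = -52*(-17/2 + 133) = -52*249/2 = -6474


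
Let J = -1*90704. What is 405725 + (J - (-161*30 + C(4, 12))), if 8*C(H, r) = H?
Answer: 639701/2 ≈ 3.1985e+5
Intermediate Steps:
C(H, r) = H/8
J = -90704
405725 + (J - (-161*30 + C(4, 12))) = 405725 + (-90704 - (-161*30 + (1/8)*4)) = 405725 + (-90704 - (-4830 + 1/2)) = 405725 + (-90704 - 1*(-9659/2)) = 405725 + (-90704 + 9659/2) = 405725 - 171749/2 = 639701/2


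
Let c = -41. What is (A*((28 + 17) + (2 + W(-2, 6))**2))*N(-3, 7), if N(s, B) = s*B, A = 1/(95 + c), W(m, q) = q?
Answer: -763/18 ≈ -42.389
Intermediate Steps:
A = 1/54 (A = 1/(95 - 41) = 1/54 ≈ 0.018519)
N(s, B) = B*s
(A*((28 + 17) + (2 + W(-2, 6))**2))*N(-3, 7) = (((28 + 17) + (2 + 6)**2)/54)*(7*(-3)) = ((45 + 8**2)/54)*(-21) = ((45 + 64)/54)*(-21) = ((1/54)*109)*(-21) = (109/54)*(-21) = -763/18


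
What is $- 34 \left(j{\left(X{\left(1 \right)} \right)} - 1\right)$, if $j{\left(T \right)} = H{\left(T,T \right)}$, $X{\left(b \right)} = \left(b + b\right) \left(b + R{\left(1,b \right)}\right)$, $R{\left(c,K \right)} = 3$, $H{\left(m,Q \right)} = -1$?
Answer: $68$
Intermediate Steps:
$X{\left(b \right)} = 2 b \left(3 + b\right)$ ($X{\left(b \right)} = \left(b + b\right) \left(b + 3\right) = 2 b \left(3 + b\right)$)
$j{\left(T \right)} = -1$
$- 34 \left(j{\left(X{\left(1 \right)} \right)} - 1\right) = - 34 \left(-1 - 1\right) = \left(-34\right) \left(-2\right) = 68$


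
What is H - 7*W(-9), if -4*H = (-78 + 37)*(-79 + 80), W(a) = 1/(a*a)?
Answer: 3293/324 ≈ 10.164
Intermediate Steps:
W(a) = a⁻²
H = 41/4 (H = -(-78 + 37)*(-79 + 80)/4 = -(-41)/4 = -¼*(-41) = 41/4 ≈ 10.250)
H - 7*W(-9) = 41/4 - 7/(-9)² = 41/4 - 7*1/81 = 41/4 - 7/81 = 3293/324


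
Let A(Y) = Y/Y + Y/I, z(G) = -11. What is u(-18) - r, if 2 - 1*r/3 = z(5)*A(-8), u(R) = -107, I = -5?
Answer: -994/5 ≈ -198.80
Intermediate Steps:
A(Y) = 1 - Y/5 (A(Y) = Y/Y + Y/(-5) = 1 + Y*(-⅕) = 1 - Y/5)
r = 459/5 (r = 6 - (-33)*(1 - ⅕*(-8)) = 6 - (-33)*(1 + 8/5) = 6 - (-33)*13/5 = 6 - 3*(-143/5) = 6 + 429/5 = 459/5 ≈ 91.800)
u(-18) - r = -107 - 1*459/5 = -107 - 459/5 = -994/5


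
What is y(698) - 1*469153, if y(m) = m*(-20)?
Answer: -483113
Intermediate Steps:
y(m) = -20*m
y(698) - 1*469153 = -20*698 - 1*469153 = -13960 - 469153 = -483113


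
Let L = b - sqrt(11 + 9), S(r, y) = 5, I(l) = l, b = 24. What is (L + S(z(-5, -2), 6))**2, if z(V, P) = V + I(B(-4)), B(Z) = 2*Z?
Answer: 861 - 116*sqrt(5) ≈ 601.62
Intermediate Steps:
z(V, P) = -8 + V (z(V, P) = V + 2*(-4) = V - 8 = -8 + V)
L = 24 - 2*sqrt(5) (L = 24 - sqrt(11 + 9) = 24 - sqrt(20) = 24 - 2*sqrt(5) ≈ 19.528)
(L + S(z(-5, -2), 6))**2 = ((24 - 2*sqrt(5)) + 5)**2 = (29 - 2*sqrt(5))**2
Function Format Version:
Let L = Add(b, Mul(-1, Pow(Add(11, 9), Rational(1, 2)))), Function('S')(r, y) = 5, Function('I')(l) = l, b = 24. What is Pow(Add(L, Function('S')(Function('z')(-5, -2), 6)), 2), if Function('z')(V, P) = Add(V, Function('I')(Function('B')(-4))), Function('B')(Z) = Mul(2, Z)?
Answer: Add(861, Mul(-116, Pow(5, Rational(1, 2)))) ≈ 601.62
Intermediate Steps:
Function('z')(V, P) = Add(-8, V) (Function('z')(V, P) = Add(V, Mul(2, -4)) = Add(V, -8) = Add(-8, V))
L = Add(24, Mul(-2, Pow(5, Rational(1, 2)))) (L = Add(24, Mul(-1, Pow(Add(11, 9), Rational(1, 2)))) = Add(24, Mul(-1, Pow(20, Rational(1, 2)))) = Add(24, Mul(-1, Mul(2, Pow(5, Rational(1, 2))))) = Add(24, Mul(-2, Pow(5, Rational(1, 2)))) ≈ 19.528)
Pow(Add(L, Function('S')(Function('z')(-5, -2), 6)), 2) = Pow(Add(Add(24, Mul(-2, Pow(5, Rational(1, 2)))), 5), 2) = Pow(Add(29, Mul(-2, Pow(5, Rational(1, 2)))), 2)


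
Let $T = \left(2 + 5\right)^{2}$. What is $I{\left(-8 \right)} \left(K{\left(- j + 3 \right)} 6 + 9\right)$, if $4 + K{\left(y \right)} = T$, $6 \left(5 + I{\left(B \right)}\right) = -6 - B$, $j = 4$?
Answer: $-1302$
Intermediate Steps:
$I{\left(B \right)} = -6 - \frac{B}{6}$ ($I{\left(B \right)} = -5 + \frac{-6 - B}{6} = -5 - \left(1 + \frac{B}{6}\right) = -6 - \frac{B}{6}$)
$T = 49$ ($T = 7^{2} = 49$)
$K{\left(y \right)} = 45$ ($K{\left(y \right)} = -4 + 49 = 45$)
$I{\left(-8 \right)} \left(K{\left(- j + 3 \right)} 6 + 9\right) = \left(-6 - - \frac{4}{3}\right) \left(45 \cdot 6 + 9\right) = \left(-6 + \frac{4}{3}\right) \left(270 + 9\right) = \left(- \frac{14}{3}\right) 279 = -1302$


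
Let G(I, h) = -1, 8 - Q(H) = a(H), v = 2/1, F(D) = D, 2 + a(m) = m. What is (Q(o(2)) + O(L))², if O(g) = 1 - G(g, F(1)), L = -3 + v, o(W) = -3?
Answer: 225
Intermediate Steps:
a(m) = -2 + m
v = 2 (v = 2*1 = 2)
Q(H) = 10 - H (Q(H) = 8 - (-2 + H) = 8 + (2 - H) = 10 - H)
L = -1 (L = -3 + 2 = -1)
O(g) = 2 (O(g) = 1 - 1*(-1) = 1 + 1 = 2)
(Q(o(2)) + O(L))² = ((10 - 1*(-3)) + 2)² = ((10 + 3) + 2)² = (13 + 2)² = 15² = 225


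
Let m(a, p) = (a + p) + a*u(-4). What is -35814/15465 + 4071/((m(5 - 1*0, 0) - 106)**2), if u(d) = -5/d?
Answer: -1379010178/740469355 ≈ -1.8623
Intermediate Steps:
m(a, p) = p + 9*a/4 (m(a, p) = (a + p) + a*(-5/(-4)) = (a + p) + a*(-5*(-1/4)) = (a + p) + a*(5/4) = (a + p) + 5*a/4 = p + 9*a/4)
-35814/15465 + 4071/((m(5 - 1*0, 0) - 106)**2) = -35814/15465 + 4071/(((0 + 9*(5 - 1*0)/4) - 106)**2) = -35814*1/15465 + 4071/(((0 + 9*(5 + 0)/4) - 106)**2) = -11938/5155 + 4071/(((0 + (9/4)*5) - 106)**2) = -11938/5155 + 4071/(((0 + 45/4) - 106)**2) = -11938/5155 + 4071/((45/4 - 106)**2) = -11938/5155 + 4071/((-379/4)**2) = -11938/5155 + 4071/(143641/16) = -11938/5155 + 4071*(16/143641) = -11938/5155 + 65136/143641 = -1379010178/740469355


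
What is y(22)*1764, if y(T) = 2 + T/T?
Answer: 5292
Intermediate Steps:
y(T) = 3 (y(T) = 2 + 1 = 3)
y(22)*1764 = 3*1764 = 5292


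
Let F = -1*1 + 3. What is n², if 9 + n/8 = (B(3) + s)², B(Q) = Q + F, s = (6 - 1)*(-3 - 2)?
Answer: 9784384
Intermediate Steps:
F = 2 (F = -1 + 3 = 2)
s = -25 (s = 5*(-5) = -25)
B(Q) = 2 + Q (B(Q) = Q + 2 = 2 + Q)
n = 3128 (n = -72 + 8*((2 + 3) - 25)² = -72 + 8*(5 - 25)² = -72 + 8*(-20)² = -72 + 8*400 = -72 + 3200 = 3128)
n² = 3128² = 9784384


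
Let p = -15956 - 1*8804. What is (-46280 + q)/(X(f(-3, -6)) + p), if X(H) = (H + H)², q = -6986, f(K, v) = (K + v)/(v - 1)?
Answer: 1305017/606458 ≈ 2.1519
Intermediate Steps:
f(K, v) = (K + v)/(-1 + v)
X(H) = 4*H² (X(H) = (2*H)² = 4*H²)
p = -24760 (p = -15956 - 8804 = -24760)
(-46280 + q)/(X(f(-3, -6)) + p) = (-46280 - 6986)/(4*((-3 - 6)/(-1 - 6))² - 24760) = -53266/(4*(-9/(-7))² - 24760) = -53266/(4*(-⅐*(-9))² - 24760) = -53266/(4*(9/7)² - 24760) = -53266/(4*(81/49) - 24760) = -53266/(324/49 - 24760) = -53266/(-1212916/49) = -53266*(-49/1212916) = 1305017/606458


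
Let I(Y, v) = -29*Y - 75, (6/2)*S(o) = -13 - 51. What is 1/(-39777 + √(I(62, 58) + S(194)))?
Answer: -119331/4746634870 - I*√17049/4746634870 ≈ -2.514e-5 - 2.7508e-8*I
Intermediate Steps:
S(o) = -64/3 (S(o) = (-13 - 51)/3 = (⅓)*(-64) = -64/3)
I(Y, v) = -75 - 29*Y
1/(-39777 + √(I(62, 58) + S(194))) = 1/(-39777 + √((-75 - 29*62) - 64/3)) = 1/(-39777 + √((-75 - 1798) - 64/3)) = 1/(-39777 + √(-1873 - 64/3)) = 1/(-39777 + √(-5683/3)) = 1/(-39777 + I*√17049/3)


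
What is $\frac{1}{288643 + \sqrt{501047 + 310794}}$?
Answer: $\frac{288643}{83313969608} - \frac{\sqrt{811841}}{83313969608} \approx 3.4537 \cdot 10^{-6}$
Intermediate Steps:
$\frac{1}{288643 + \sqrt{501047 + 310794}} = \frac{1}{288643 + \sqrt{811841}}$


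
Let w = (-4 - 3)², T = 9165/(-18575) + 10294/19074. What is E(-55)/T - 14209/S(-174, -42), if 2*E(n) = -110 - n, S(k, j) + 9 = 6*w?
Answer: -601963926337/934676880 ≈ -644.03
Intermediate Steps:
T = 1639784/35429955 (T = 9165*(-1/18575) + 10294*(1/19074) = -1833/3715 + 5147/9537 = 1639784/35429955 ≈ 0.046282)
w = 49 (w = (-7)² = 49)
S(k, j) = 285 (S(k, j) = -9 + 6*49 = -9 + 294 = 285)
E(n) = -55 - n/2 (E(n) = (-110 - n)/2 = -55 - n/2)
E(-55)/T - 14209/S(-174, -42) = (-55 - ½*(-55))/(1639784/35429955) - 14209/285 = (-55 + 55/2)*(35429955/1639784) - 14209*1/285 = -55/2*35429955/1639784 - 14209/285 = -1948647525/3279568 - 14209/285 = -601963926337/934676880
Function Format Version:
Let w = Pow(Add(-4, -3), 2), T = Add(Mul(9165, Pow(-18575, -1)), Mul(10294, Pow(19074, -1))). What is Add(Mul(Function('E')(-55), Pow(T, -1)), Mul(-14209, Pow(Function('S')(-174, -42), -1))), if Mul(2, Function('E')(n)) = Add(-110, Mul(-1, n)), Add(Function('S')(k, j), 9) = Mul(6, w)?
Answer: Rational(-601963926337, 934676880) ≈ -644.03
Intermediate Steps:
T = Rational(1639784, 35429955) (T = Add(Mul(9165, Rational(-1, 18575)), Mul(10294, Rational(1, 19074))) = Add(Rational(-1833, 3715), Rational(5147, 9537)) = Rational(1639784, 35429955) ≈ 0.046282)
w = 49 (w = Pow(-7, 2) = 49)
Function('S')(k, j) = 285 (Function('S')(k, j) = Add(-9, Mul(6, 49)) = Add(-9, 294) = 285)
Function('E')(n) = Add(-55, Mul(Rational(-1, 2), n)) (Function('E')(n) = Mul(Rational(1, 2), Add(-110, Mul(-1, n))) = Add(-55, Mul(Rational(-1, 2), n)))
Add(Mul(Function('E')(-55), Pow(T, -1)), Mul(-14209, Pow(Function('S')(-174, -42), -1))) = Add(Mul(Add(-55, Mul(Rational(-1, 2), -55)), Pow(Rational(1639784, 35429955), -1)), Mul(-14209, Pow(285, -1))) = Add(Mul(Add(-55, Rational(55, 2)), Rational(35429955, 1639784)), Mul(-14209, Rational(1, 285))) = Add(Mul(Rational(-55, 2), Rational(35429955, 1639784)), Rational(-14209, 285)) = Add(Rational(-1948647525, 3279568), Rational(-14209, 285)) = Rational(-601963926337, 934676880)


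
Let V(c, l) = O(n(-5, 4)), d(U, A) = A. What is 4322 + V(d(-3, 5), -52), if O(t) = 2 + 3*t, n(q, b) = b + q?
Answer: 4321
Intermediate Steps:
V(c, l) = -1 (V(c, l) = 2 + 3*(4 - 5) = 2 + 3*(-1) = 2 - 3 = -1)
4322 + V(d(-3, 5), -52) = 4322 - 1 = 4321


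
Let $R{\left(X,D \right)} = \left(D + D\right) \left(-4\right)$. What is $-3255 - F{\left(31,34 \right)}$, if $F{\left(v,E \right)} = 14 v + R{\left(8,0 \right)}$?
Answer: $-3689$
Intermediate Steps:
$R{\left(X,D \right)} = - 8 D$ ($R{\left(X,D \right)} = 2 D \left(-4\right) = - 8 D$)
$F{\left(v,E \right)} = 14 v$ ($F{\left(v,E \right)} = 14 v - 0 = 14 v + 0 = 14 v$)
$-3255 - F{\left(31,34 \right)} = -3255 - 14 \cdot 31 = -3255 - 434 = -3689$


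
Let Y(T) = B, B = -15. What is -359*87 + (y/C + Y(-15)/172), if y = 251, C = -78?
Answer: -209533135/6708 ≈ -31236.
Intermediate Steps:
Y(T) = -15
-359*87 + (y/C + Y(-15)/172) = -359*87 + (251/(-78) - 15/172) = -31233 + (251*(-1/78) - 15*1/172) = -31233 + (-251/78 - 15/172) = -31233 - 22171/6708 = -209533135/6708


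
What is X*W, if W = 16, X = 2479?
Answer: 39664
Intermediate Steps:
X*W = 2479*16 = 39664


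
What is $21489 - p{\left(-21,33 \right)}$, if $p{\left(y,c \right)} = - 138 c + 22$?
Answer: $26021$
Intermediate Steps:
$p{\left(y,c \right)} = 22 - 138 c$
$21489 - p{\left(-21,33 \right)} = 21489 - \left(22 - 4554\right) = 21489 - -4532 = 21489 + 4532 = 26021$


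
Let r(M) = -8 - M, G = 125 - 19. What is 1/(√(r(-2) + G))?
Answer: ⅒ ≈ 0.10000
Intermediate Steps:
G = 106
1/(√(r(-2) + G)) = 1/(√((-8 - 1*(-2)) + 106)) = 1/(√((-8 + 2) + 106)) = 1/(√(-6 + 106)) = 1/(√100) = 1/10 = ⅒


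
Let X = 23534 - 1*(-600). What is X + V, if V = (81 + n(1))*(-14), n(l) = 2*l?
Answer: 22972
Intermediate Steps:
X = 24134 (X = 23534 + 600 = 24134)
V = -1162 (V = (81 + 2*1)*(-14) = (81 + 2)*(-14) = 83*(-14) = -1162)
X + V = 24134 - 1162 = 22972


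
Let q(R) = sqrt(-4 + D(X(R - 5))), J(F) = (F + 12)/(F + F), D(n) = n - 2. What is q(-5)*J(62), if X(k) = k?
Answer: 74*I/31 ≈ 2.3871*I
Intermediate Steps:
D(n) = -2 + n
J(F) = (12 + F)/(2*F) (J(F) = (12 + F)/((2*F)) = (12 + F)*(1/(2*F)) = (12 + F)/(2*F))
q(R) = sqrt(-11 + R) (q(R) = sqrt(-4 + (-2 + (R - 5))) = sqrt(-4 + (-2 + (-5 + R))) = sqrt(-4 + (-7 + R)) = sqrt(-11 + R))
q(-5)*J(62) = sqrt(-11 - 5)*((1/2)*(12 + 62)/62) = sqrt(-16)*((1/2)*(1/62)*74) = (4*I)*(37/62) = 74*I/31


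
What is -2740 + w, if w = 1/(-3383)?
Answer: -9269421/3383 ≈ -2740.0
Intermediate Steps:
w = -1/3383 ≈ -0.00029560
-2740 + w = -2740 - 1/3383 = -9269421/3383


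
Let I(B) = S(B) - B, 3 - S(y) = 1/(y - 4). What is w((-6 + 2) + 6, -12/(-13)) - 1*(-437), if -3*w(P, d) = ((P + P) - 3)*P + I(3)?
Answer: 436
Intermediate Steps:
S(y) = 3 - 1/(-4 + y) (S(y) = 3 - 1/(y - 4) = 3 - 1/(-4 + y))
I(B) = -B + (-13 + 3*B)/(-4 + B) (I(B) = (-13 + 3*B)/(-4 + B) - B = -B + (-13 + 3*B)/(-4 + B))
w(P, d) = -⅓ - P*(-3 + 2*P)/3 (w(P, d) = -(((P + P) - 3)*P + (-13 - 1*3² + 7*3)/(-4 + 3))/3 = -((2*P - 3)*P + (-13 - 1*9 + 21)/(-1))/3 = -((-3 + 2*P)*P - (-13 - 9 + 21))/3 = -(P*(-3 + 2*P) - 1*(-1))/3 = -(P*(-3 + 2*P) + 1)/3 = -(1 + P*(-3 + 2*P))/3 = -⅓ - P*(-3 + 2*P)/3)
w((-6 + 2) + 6, -12/(-13)) - 1*(-437) = (-⅓ + ((-6 + 2) + 6) - 2*((-6 + 2) + 6)²/3) - 1*(-437) = (-⅓ + (-4 + 6) - 2*(-4 + 6)²/3) + 437 = (-⅓ + 2 - ⅔*2²) + 437 = (-⅓ + 2 - ⅔*4) + 437 = (-⅓ + 2 - 8/3) + 437 = -1 + 437 = 436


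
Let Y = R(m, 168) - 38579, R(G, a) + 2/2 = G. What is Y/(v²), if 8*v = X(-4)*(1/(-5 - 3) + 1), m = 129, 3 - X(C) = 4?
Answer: -22499328/7 ≈ -3.2142e+6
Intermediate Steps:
X(C) = -1 (X(C) = 3 - 1*4 = 3 - 4 = -1)
R(G, a) = -1 + G
Y = -38451 (Y = (-1 + 129) - 38579 = 128 - 38579 = -38451)
v = -7/64 (v = (-(1/(-5 - 3) + 1))/8 = (-(1/(-8) + 1))/8 = (-(-⅛ + 1))/8 = (-1*7/8)/8 = (⅛)*(-7/8) = -7/64 ≈ -0.10938)
Y/(v²) = -38451/((-7/64)²) = -38451/49/4096 = -38451*4096/49 = -22499328/7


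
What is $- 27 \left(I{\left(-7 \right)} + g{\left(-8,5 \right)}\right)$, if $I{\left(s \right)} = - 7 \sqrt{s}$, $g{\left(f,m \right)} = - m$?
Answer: $135 + 189 i \sqrt{7} \approx 135.0 + 500.05 i$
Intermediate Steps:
$- 27 \left(I{\left(-7 \right)} + g{\left(-8,5 \right)}\right) = - 27 \left(- 7 \sqrt{-7} - 5\right) = - 27 \left(- 7 i \sqrt{7} - 5\right) = - 27 \left(-5 - 7 i \sqrt{7}\right) = 135 + 189 i \sqrt{7}$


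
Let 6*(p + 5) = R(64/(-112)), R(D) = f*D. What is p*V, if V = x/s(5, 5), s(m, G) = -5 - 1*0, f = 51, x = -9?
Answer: -621/35 ≈ -17.743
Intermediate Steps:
R(D) = 51*D
s(m, G) = -5 (s(m, G) = -5 + 0 = -5)
p = -69/7 (p = -5 + (51*(64/(-112)))/6 = -5 + (51*(64*(-1/112)))/6 = -5 + (51*(-4/7))/6 = -5 + (⅙)*(-204/7) = -5 - 34/7 = -69/7 ≈ -9.8571)
V = 9/5 (V = -9/(-5) = -9*(-⅕) = 9/5 ≈ 1.8000)
p*V = -69/7*9/5 = -621/35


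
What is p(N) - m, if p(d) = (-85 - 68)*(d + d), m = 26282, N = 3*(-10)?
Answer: -17102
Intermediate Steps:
N = -30
p(d) = -306*d
p(N) - m = -306*(-30) - 1*26282 = 9180 - 26282 = -17102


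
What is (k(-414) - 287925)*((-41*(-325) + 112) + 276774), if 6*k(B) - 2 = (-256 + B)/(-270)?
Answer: -4512174412273/54 ≈ -8.3559e+10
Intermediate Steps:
k(B) = 199/405 - B/1620 (k(B) = ⅓ + ((-256 + B)/(-270))/6 = ⅓ + ((-256 + B)*(-1/270))/6 = ⅓ + (128/135 - B/270)/6 = ⅓ + (64/405 - B/1620) = 199/405 - B/1620)
(k(-414) - 287925)*((-41*(-325) + 112) + 276774) = ((199/405 - 1/1620*(-414)) - 287925)*((-41*(-325) + 112) + 276774) = ((199/405 + 23/90) - 287925)*((13325 + 112) + 276774) = (121/162 - 287925)*(13437 + 276774) = -46643729/162*290211 = -4512174412273/54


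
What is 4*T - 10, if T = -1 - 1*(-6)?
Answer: 10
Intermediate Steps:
T = 5 (T = -1 + 6 = 5)
4*T - 10 = 4*5 - 10 = 20 - 10 = 10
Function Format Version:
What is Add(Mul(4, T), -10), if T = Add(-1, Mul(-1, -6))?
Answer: 10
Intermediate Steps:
T = 5 (T = Add(-1, 6) = 5)
Add(Mul(4, T), -10) = Add(Mul(4, 5), -10) = Add(20, -10) = 10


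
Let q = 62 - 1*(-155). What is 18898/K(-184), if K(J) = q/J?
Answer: -3477232/217 ≈ -16024.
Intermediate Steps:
q = 217 (q = 62 + 155 = 217)
K(J) = 217/J
18898/K(-184) = 18898/((217/(-184))) = 18898/((217*(-1/184))) = 18898/(-217/184) = 18898*(-184/217) = -3477232/217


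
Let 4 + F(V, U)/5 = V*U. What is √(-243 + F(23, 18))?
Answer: √1807 ≈ 42.509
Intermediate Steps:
F(V, U) = -20 + 5*U*V (F(V, U) = -20 + 5*(V*U) = -20 + 5*(U*V) = -20 + 5*U*V)
√(-243 + F(23, 18)) = √(-243 + (-20 + 5*18*23)) = √(-243 + (-20 + 2070)) = √(-243 + 2050) = √1807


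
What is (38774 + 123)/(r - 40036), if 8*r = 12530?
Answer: -155588/153879 ≈ -1.0111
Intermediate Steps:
r = 6265/4 (r = (⅛)*12530 = 6265/4 ≈ 1566.3)
(38774 + 123)/(r - 40036) = (38774 + 123)/(6265/4 - 40036) = 38897/(-153879/4) = 38897*(-4/153879) = -155588/153879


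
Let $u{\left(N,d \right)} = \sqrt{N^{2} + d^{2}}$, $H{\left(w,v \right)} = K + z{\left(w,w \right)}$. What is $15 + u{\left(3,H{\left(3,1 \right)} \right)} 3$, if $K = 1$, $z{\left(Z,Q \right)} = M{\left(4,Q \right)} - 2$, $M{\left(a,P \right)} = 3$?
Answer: $15 + 3 \sqrt{13} \approx 25.817$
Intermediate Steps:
$z{\left(Z,Q \right)} = 1$ ($z{\left(Z,Q \right)} = 3 - 2 = 1$)
$H{\left(w,v \right)} = 2$ ($H{\left(w,v \right)} = 1 + 1 = 2$)
$15 + u{\left(3,H{\left(3,1 \right)} \right)} 3 = 15 + \sqrt{3^{2} + 2^{2}} \cdot 3 = 15 + \sqrt{9 + 4} \cdot 3 = 15 + \sqrt{13} \cdot 3 = 15 + 3 \sqrt{13}$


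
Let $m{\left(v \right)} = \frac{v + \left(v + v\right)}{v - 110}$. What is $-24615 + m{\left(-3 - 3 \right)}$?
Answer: $- \frac{1427661}{58} \approx -24615.0$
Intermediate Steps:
$m{\left(v \right)} = \frac{3 v}{-110 + v}$ ($m{\left(v \right)} = \frac{v + 2 v}{-110 + v} = \frac{3 v}{-110 + v}$)
$-24615 + m{\left(-3 - 3 \right)} = -24615 + \frac{3 \left(-3 - 3\right)}{-110 - 6} = -24615 + 3 \left(-6\right) \frac{1}{-110 - 6} = -24615 + 3 \left(-6\right) \frac{1}{-116} = -24615 + 3 \left(-6\right) \left(- \frac{1}{116}\right) = -24615 + \frac{9}{58} = - \frac{1427661}{58}$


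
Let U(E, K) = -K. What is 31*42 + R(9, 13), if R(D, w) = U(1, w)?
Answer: 1289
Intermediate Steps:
R(D, w) = -w
31*42 + R(9, 13) = 31*42 - 1*13 = 1302 - 13 = 1289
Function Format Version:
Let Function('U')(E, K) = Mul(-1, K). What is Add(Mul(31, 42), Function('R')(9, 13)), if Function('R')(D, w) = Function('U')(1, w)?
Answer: 1289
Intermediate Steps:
Function('R')(D, w) = Mul(-1, w)
Add(Mul(31, 42), Function('R')(9, 13)) = Add(Mul(31, 42), Mul(-1, 13)) = Add(1302, -13) = 1289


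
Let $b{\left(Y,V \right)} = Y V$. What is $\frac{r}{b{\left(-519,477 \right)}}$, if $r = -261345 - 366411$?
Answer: $\frac{209252}{82521} \approx 2.5357$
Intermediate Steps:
$r = -627756$
$b{\left(Y,V \right)} = V Y$
$\frac{r}{b{\left(-519,477 \right)}} = - \frac{627756}{477 \left(-519\right)} = - \frac{627756}{-247563} = \left(-627756\right) \left(- \frac{1}{247563}\right) = \frac{209252}{82521}$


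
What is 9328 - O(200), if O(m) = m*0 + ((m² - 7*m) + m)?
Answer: -29472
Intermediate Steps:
O(m) = m² - 6*m (O(m) = 0 + (m² - 6*m) = m² - 6*m)
9328 - O(200) = 9328 - 200*(-6 + 200) = 9328 - 200*194 = 9328 - 1*38800 = 9328 - 38800 = -29472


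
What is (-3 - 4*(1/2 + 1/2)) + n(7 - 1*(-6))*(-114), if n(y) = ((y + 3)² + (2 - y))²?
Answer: -6842857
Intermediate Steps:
n(y) = (2 + (3 + y)² - y)² (n(y) = ((3 + y)² + (2 - y))² = (2 + (3 + y)² - y)²)
(-3 - 4*(1/2 + 1/2)) + n(7 - 1*(-6))*(-114) = (-3 - 4*(1/2 + 1/2)) + (2 + (3 + (7 - 1*(-6)))² - (7 - 1*(-6)))²*(-114) = (-3 - 4*(1*(½) + 1*(½))) + (2 + (3 + (7 + 6))² - (7 + 6))²*(-114) = (-3 - 4*(½ + ½)) + (2 + (3 + 13)² - 1*13)²*(-114) = (-3 - 4*1) + (2 + 16² - 13)²*(-114) = (-3 - 4) + (2 + 256 - 13)²*(-114) = -7 + 245²*(-114) = -7 + 60025*(-114) = -7 - 6842850 = -6842857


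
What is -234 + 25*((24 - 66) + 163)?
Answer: 2791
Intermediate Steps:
-234 + 25*((24 - 66) + 163) = -234 + 25*(-42 + 163) = -234 + 25*121 = -234 + 3025 = 2791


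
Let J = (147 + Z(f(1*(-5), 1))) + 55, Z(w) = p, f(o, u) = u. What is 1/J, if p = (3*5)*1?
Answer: 1/217 ≈ 0.0046083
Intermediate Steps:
p = 15 (p = 15*1 = 15)
Z(w) = 15
J = 217 (J = (147 + 15) + 55 = 162 + 55 = 217)
1/J = 1/217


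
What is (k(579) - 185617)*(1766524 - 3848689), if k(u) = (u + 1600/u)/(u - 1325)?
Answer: 55645602907242545/143978 ≈ 3.8649e+11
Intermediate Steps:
k(u) = (u + 1600/u)/(-1325 + u)
(k(579) - 185617)*(1766524 - 3848689) = ((1600 + 579**2)/(579*(-1325 + 579)) - 185617)*(1766524 - 3848689) = ((1/579)*(1600 + 335241)/(-746) - 185617)*(-2082165) = ((1/579)*(-1/746)*336841 - 185617)*(-2082165) = (-336841/431934 - 185617)*(-2082165) = -80174630119/431934*(-2082165) = 55645602907242545/143978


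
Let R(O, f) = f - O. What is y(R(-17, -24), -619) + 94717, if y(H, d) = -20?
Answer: 94697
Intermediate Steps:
y(R(-17, -24), -619) + 94717 = -20 + 94717 = 94697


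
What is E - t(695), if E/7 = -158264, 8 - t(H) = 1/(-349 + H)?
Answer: -383318175/346 ≈ -1.1079e+6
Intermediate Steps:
t(H) = 8 - 1/(-349 + H)
E = -1107848 (E = 7*(-158264) = -1107848)
E - t(695) = -1107848 - (-2793 + 8*695)/(-349 + 695) = -1107848 - (-2793 + 5560)/346 = -1107848 - 2767/346 = -383318175/346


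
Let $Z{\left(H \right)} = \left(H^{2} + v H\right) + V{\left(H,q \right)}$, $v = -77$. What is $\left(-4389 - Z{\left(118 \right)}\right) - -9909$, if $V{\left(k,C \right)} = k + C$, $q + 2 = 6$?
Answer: $560$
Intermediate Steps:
$q = 4$ ($q = -2 + 6 = 4$)
$V{\left(k,C \right)} = C + k$
$Z{\left(H \right)} = 4 + H^{2} - 76 H$ ($Z{\left(H \right)} = \left(H^{2} - 77 H\right) + \left(4 + H\right) = 4 + H^{2} - 76 H$)
$\left(-4389 - Z{\left(118 \right)}\right) - -9909 = \left(-4389 - \left(4 + 118^{2} - 8968\right)\right) - -9909 = \left(-4389 - \left(4 + 13924 - 8968\right)\right) + 9909 = \left(-4389 - 4960\right) + 9909 = -9349 + 9909 = 560$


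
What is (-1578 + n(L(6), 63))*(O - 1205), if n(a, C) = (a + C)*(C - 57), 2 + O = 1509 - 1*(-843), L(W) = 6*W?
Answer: -1126680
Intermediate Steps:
O = 2350 (O = -2 + (1509 - 1*(-843)) = -2 + (1509 + 843) = -2 + 2352 = 2350)
n(a, C) = (-57 + C)*(C + a) (n(a, C) = (C + a)*(-57 + C) = (-57 + C)*(C + a))
(-1578 + n(L(6), 63))*(O - 1205) = (-1578 + (63² - 57*63 - 342*6 + 63*(6*6)))*(2350 - 1205) = (-1578 + (3969 - 3591 - 57*36 + 63*36))*1145 = (-1578 + (3969 - 3591 - 2052 + 2268))*1145 = (-1578 + 594)*1145 = -984*1145 = -1126680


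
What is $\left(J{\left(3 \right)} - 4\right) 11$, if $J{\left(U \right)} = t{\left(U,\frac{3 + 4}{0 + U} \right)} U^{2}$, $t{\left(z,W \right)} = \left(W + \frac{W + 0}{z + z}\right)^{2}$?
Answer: $\frac{24827}{36} \approx 689.64$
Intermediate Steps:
$t{\left(z,W \right)} = \left(W + \frac{W}{2 z}\right)^{2}$
$J{\left(U \right)} = \frac{49 \left(1 + 2 U\right)^{2}}{4 U^{2}}$ ($J{\left(U \right)} = \frac{\left(\frac{3 + 4}{0 + U}\right)^{2} \left(1 + 2 U\right)^{2}}{4 U^{2}} U^{2} = \frac{\left(\frac{7}{U}\right)^{2} \left(1 + 2 U\right)^{2}}{4 U^{2}} U^{2} = \frac{\frac{49}{U^{2}} \left(1 + 2 U\right)^{2}}{4 U^{2}} U^{2} = \frac{49 \left(1 + 2 U\right)^{2}}{4 U^{4}} U^{2} = \frac{49 \left(1 + 2 U\right)^{2}}{4 U^{2}}$)
$\left(J{\left(3 \right)} - 4\right) 11 = \left(\frac{49 \left(1 + 2 \cdot 3\right)^{2}}{4 \cdot 9} - 4\right) 11 = \left(\frac{49}{4} \cdot \frac{1}{9} \left(1 + 6\right)^{2} - 4\right) 11 = \left(\frac{49}{4} \cdot \frac{1}{9} \cdot 7^{2} - 4\right) 11 = \left(\frac{49}{4} \cdot \frac{1}{9} \cdot 49 - 4\right) 11 = \left(\frac{2401}{36} - 4\right) 11 = \frac{2257}{36} \cdot 11 = \frac{24827}{36}$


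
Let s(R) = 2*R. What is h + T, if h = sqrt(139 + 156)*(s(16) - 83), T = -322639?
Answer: -322639 - 51*sqrt(295) ≈ -3.2352e+5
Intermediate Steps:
h = -51*sqrt(295) (h = sqrt(139 + 156)*(2*16 - 83) = sqrt(295)*(32 - 83) = sqrt(295)*(-51) = -51*sqrt(295) ≈ -875.95)
h + T = -51*sqrt(295) - 322639 = -322639 - 51*sqrt(295)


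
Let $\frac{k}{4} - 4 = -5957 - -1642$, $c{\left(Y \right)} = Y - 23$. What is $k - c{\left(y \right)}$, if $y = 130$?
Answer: $-17351$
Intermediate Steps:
$c{\left(Y \right)} = -23 + Y$
$k = -17244$ ($k = 16 + 4 \left(-5957 - -1642\right) = 16 + 4 \left(-5957 + 1642\right) = 16 + 4 \left(-4315\right) = 16 - 17260 = -17244$)
$k - c{\left(y \right)} = -17244 - \left(-23 + 130\right) = -17244 - 107 = -17351$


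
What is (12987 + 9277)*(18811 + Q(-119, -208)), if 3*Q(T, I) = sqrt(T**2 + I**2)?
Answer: 418808104 + 111320*sqrt(2297)/3 ≈ 4.2059e+8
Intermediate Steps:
Q(T, I) = sqrt(I**2 + T**2)/3 (Q(T, I) = sqrt(T**2 + I**2)/3 = sqrt(I**2 + T**2)/3)
(12987 + 9277)*(18811 + Q(-119, -208)) = (12987 + 9277)*(18811 + sqrt((-208)**2 + (-119)**2)/3) = 22264*(18811 + sqrt(43264 + 14161)/3) = 22264*(18811 + sqrt(57425)/3) = 22264*(18811 + (5*sqrt(2297))/3) = 22264*(18811 + 5*sqrt(2297)/3) = 418808104 + 111320*sqrt(2297)/3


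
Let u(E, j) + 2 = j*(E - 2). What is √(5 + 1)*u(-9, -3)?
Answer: 31*√6 ≈ 75.934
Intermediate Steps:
u(E, j) = -2 + j*(-2 + E) (u(E, j) = -2 + j*(E - 2) = -2 + j*(-2 + E))
√(5 + 1)*u(-9, -3) = √(5 + 1)*(-2 - 2*(-3) - 9*(-3)) = √6*(-2 + 6 + 27) = √6*31 = 31*√6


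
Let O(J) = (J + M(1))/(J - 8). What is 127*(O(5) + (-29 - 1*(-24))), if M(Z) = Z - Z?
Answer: -2540/3 ≈ -846.67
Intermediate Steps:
M(Z) = 0
O(J) = J/(-8 + J) (O(J) = (J + 0)/(J - 8) = J/(-8 + J))
127*(O(5) + (-29 - 1*(-24))) = 127*(5/(-8 + 5) + (-29 - 1*(-24))) = 127*(5/(-3) + (-29 + 24)) = 127*(5*(-⅓) - 5) = 127*(-5/3 - 5) = 127*(-20/3) = -2540/3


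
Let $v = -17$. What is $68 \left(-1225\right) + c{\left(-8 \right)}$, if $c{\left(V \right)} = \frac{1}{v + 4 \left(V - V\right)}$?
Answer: $- \frac{1416101}{17} \approx -83300.0$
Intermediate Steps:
$c{\left(V \right)} = - \frac{1}{17}$ ($c{\left(V \right)} = \frac{1}{-17 + 4 \left(V - V\right)} = \frac{1}{-17 + 4 \cdot 0} = \frac{1}{-17 + 0} = \frac{1}{-17} = - \frac{1}{17}$)
$68 \left(-1225\right) + c{\left(-8 \right)} = 68 \left(-1225\right) - \frac{1}{17} = -83300 - \frac{1}{17} = - \frac{1416101}{17}$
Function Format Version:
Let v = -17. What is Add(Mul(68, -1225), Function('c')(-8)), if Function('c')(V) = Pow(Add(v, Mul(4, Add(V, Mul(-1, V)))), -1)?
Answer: Rational(-1416101, 17) ≈ -83300.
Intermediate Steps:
Function('c')(V) = Rational(-1, 17) (Function('c')(V) = Pow(Add(-17, Mul(4, Add(V, Mul(-1, V)))), -1) = Pow(Add(-17, Mul(4, 0)), -1) = Pow(Add(-17, 0), -1) = Pow(-17, -1) = Rational(-1, 17))
Add(Mul(68, -1225), Function('c')(-8)) = Add(Mul(68, -1225), Rational(-1, 17)) = Add(-83300, Rational(-1, 17)) = Rational(-1416101, 17)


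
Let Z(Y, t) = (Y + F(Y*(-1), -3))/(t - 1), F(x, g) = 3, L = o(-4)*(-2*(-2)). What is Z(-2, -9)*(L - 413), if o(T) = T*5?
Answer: 493/10 ≈ 49.300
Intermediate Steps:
o(T) = 5*T
L = -80 (L = (5*(-4))*(-2*(-2)) = -20*4 = -80)
Z(Y, t) = (3 + Y)/(-1 + t) (Z(Y, t) = (Y + 3)/(t - 1) = (3 + Y)/(-1 + t))
Z(-2, -9)*(L - 413) = ((3 - 2)/(-1 - 9))*(-80 - 413) = (1/(-10))*(-493) = -⅒*1*(-493) = -⅒*(-493) = 493/10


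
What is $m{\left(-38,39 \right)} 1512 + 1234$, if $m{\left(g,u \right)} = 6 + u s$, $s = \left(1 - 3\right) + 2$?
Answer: $10306$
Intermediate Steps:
$s = 0$ ($s = -2 + 2 = 0$)
$m{\left(g,u \right)} = 6$ ($m{\left(g,u \right)} = 6 + u 0 = 6 + 0 = 6$)
$m{\left(-38,39 \right)} 1512 + 1234 = 6 \cdot 1512 + 1234 = 9072 + 1234 = 10306$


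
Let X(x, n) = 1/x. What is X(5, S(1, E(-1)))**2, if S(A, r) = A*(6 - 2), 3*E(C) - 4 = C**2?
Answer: 1/25 ≈ 0.040000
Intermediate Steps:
E(C) = 4/3 + C**2/3
S(A, r) = 4*A (S(A, r) = A*4 = 4*A)
X(5, S(1, E(-1)))**2 = (1/5)**2 = 1/25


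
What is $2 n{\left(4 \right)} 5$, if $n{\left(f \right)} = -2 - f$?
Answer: $-60$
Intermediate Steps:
$2 n{\left(4 \right)} 5 = 2 \left(-2 - 4\right) 5 = 2 \left(-6\right) 5 = \left(-12\right) 5 = -60$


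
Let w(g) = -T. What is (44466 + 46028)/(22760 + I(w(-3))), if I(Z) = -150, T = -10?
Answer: 45247/11305 ≈ 4.0024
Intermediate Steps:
w(g) = 10 (w(g) = -1*(-10) = 10)
(44466 + 46028)/(22760 + I(w(-3))) = (44466 + 46028)/(22760 - 150) = 90494/22610 = 90494*(1/22610) = 45247/11305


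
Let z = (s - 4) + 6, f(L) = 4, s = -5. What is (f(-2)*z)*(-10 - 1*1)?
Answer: 132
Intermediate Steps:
z = -3 (z = (-5 - 4) + 6 = -9 + 6 = -3)
(f(-2)*z)*(-10 - 1*1) = (4*(-3))*(-10 - 1*1) = -12*(-10 - 1) = -12*(-11) = 132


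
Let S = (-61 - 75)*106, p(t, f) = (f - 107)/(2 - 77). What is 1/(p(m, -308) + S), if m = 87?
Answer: -15/216157 ≈ -6.9394e-5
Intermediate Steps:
p(t, f) = 107/75 - f/75 (p(t, f) = (-107 + f)/(-75) = (-107 + f)*(-1/75) = 107/75 - f/75)
S = -14416 (S = -136*106 = -14416)
1/(p(m, -308) + S) = 1/((107/75 - 1/75*(-308)) - 14416) = 1/((107/75 + 308/75) - 14416) = 1/(83/15 - 14416) = 1/(-216157/15) = -15/216157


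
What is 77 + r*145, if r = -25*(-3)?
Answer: 10952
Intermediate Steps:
r = 75
77 + r*145 = 77 + 75*145 = 77 + 10875 = 10952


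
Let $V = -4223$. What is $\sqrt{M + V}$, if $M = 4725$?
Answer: $\sqrt{502} \approx 22.405$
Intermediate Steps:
$\sqrt{M + V} = \sqrt{4725 - 4223} = \sqrt{502}$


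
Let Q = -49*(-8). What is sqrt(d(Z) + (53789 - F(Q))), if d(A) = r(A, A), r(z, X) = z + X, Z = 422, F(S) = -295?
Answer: 4*sqrt(3433) ≈ 234.37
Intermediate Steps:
Q = 392
r(z, X) = X + z
d(A) = 2*A (d(A) = A + A = 2*A)
sqrt(d(Z) + (53789 - F(Q))) = sqrt(2*422 + (53789 - 1*(-295))) = sqrt(844 + (53789 + 295)) = sqrt(844 + 54084) = sqrt(54928) = 4*sqrt(3433)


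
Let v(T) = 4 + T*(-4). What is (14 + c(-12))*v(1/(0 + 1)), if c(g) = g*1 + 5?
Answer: 0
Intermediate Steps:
c(g) = 5 + g (c(g) = g + 5 = 5 + g)
v(T) = 4 - 4*T
(14 + c(-12))*v(1/(0 + 1)) = (14 + (5 - 12))*(4 - 4/(0 + 1)) = (14 - 7)*(4 - 4/1) = 7*(4 - 4*1) = 7*(4 - 4) = 7*0 = 0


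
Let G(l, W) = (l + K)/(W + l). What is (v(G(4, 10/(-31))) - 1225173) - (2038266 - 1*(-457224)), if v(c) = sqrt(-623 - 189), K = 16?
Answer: -3720663 + 2*I*sqrt(203) ≈ -3.7207e+6 + 28.496*I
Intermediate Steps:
G(l, W) = (16 + l)/(W + l) (G(l, W) = (l + 16)/(W + l) = (16 + l)/(W + l))
v(c) = 2*I*sqrt(203) (v(c) = sqrt(-812) = 2*I*sqrt(203))
(v(G(4, 10/(-31))) - 1225173) - (2038266 - 1*(-457224)) = (2*I*sqrt(203) - 1225173) - (2038266 - 1*(-457224)) = (-1225173 + 2*I*sqrt(203)) - (2038266 + 457224) = (-1225173 + 2*I*sqrt(203)) - 1*2495490 = (-1225173 + 2*I*sqrt(203)) - 2495490 = -3720663 + 2*I*sqrt(203)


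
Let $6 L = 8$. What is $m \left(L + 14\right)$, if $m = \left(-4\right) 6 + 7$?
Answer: $- \frac{782}{3} \approx -260.67$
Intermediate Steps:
$L = \frac{4}{3}$ ($L = \frac{1}{6} \cdot 8 = \frac{4}{3} \approx 1.3333$)
$m = -17$ ($m = -24 + 7 = -17$)
$m \left(L + 14\right) = - 17 \left(\frac{4}{3} + 14\right) = \left(-17\right) \frac{46}{3} = - \frac{782}{3}$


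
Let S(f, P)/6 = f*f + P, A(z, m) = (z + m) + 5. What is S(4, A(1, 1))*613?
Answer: 84594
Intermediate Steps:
A(z, m) = 5 + m + z (A(z, m) = (m + z) + 5 = 5 + m + z)
S(f, P) = 6*P + 6*f² (S(f, P) = 6*(f*f + P) = 6*(f² + P) = 6*(P + f²) = 6*P + 6*f²)
S(4, A(1, 1))*613 = (6*(5 + 1 + 1) + 6*4²)*613 = (6*7 + 6*16)*613 = (42 + 96)*613 = 138*613 = 84594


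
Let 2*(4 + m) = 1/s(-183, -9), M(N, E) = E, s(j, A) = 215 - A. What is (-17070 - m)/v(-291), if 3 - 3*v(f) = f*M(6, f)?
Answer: 7645569/12645248 ≈ 0.60462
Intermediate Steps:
m = -1791/448 (m = -4 + 1/(2*(215 - 1*(-9))) = -4 + 1/(2*(215 + 9)) = -4 + (1/2)/224 = -4 + (1/2)*(1/224) = -4 + 1/448 = -1791/448 ≈ -3.9978)
v(f) = 1 - f**2/3 (v(f) = 1 - f*f/3 = 1 - f**2/3)
(-17070 - m)/v(-291) = (-17070 - 1*(-1791/448))/(1 - 1/3*(-291)**2) = (-17070 + 1791/448)/(1 - 1/3*84681) = -7645569/(448*(1 - 28227)) = -7645569/448/(-28226) = -7645569/448*(-1/28226) = 7645569/12645248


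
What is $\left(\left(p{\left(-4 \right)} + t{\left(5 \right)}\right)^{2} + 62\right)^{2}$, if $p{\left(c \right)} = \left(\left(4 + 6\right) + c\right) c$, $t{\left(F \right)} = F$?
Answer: $178929$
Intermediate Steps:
$p{\left(c \right)} = c \left(10 + c\right)$ ($p{\left(c \right)} = \left(10 + c\right) c = c \left(10 + c\right)$)
$\left(\left(p{\left(-4 \right)} + t{\left(5 \right)}\right)^{2} + 62\right)^{2} = \left(\left(- 4 \left(10 - 4\right) + 5\right)^{2} + 62\right)^{2} = \left(\left(\left(-4\right) 6 + 5\right)^{2} + 62\right)^{2} = \left(\left(-24 + 5\right)^{2} + 62\right)^{2} = \left(\left(-19\right)^{2} + 62\right)^{2} = \left(361 + 62\right)^{2} = 423^{2} = 178929$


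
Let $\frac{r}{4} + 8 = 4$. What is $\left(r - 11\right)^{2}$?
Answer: $729$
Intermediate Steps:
$r = -16$ ($r = -32 + 4 \cdot 4 = -32 + 16 = -16$)
$\left(r - 11\right)^{2} = \left(-16 - 11\right)^{2} = \left(-27\right)^{2} = 729$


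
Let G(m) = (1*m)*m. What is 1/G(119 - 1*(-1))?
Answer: 1/14400 ≈ 6.9444e-5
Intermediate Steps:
G(m) = m**2 (G(m) = m*m = m**2)
1/G(119 - 1*(-1)) = 1/((119 - 1*(-1))**2) = 1/((119 + 1)**2) = 1/(120**2) = 1/14400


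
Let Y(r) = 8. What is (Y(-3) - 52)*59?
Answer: -2596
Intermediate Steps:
(Y(-3) - 52)*59 = (8 - 52)*59 = -44*59 = -2596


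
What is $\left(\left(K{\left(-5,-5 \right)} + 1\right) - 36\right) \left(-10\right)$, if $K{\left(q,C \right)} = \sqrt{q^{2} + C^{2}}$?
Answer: $350 - 50 \sqrt{2} \approx 279.29$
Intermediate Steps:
$K{\left(q,C \right)} = \sqrt{C^{2} + q^{2}}$
$\left(\left(K{\left(-5,-5 \right)} + 1\right) - 36\right) \left(-10\right) = \left(\left(\sqrt{\left(-5\right)^{2} + \left(-5\right)^{2}} + 1\right) - 36\right) \left(-10\right) = \left(\left(\sqrt{25 + 25} + 1\right) - 36\right) \left(-10\right) = \left(\left(\sqrt{50} + 1\right) - 36\right) \left(-10\right) = \left(\left(5 \sqrt{2} + 1\right) - 36\right) \left(-10\right) = \left(\left(1 + 5 \sqrt{2}\right) - 36\right) \left(-10\right) = \left(-35 + 5 \sqrt{2}\right) \left(-10\right) = 350 - 50 \sqrt{2}$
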